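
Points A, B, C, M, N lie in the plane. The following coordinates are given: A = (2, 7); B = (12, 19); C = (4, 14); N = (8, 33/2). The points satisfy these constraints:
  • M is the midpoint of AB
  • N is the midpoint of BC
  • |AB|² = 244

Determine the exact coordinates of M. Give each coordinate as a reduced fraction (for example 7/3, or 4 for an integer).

1. M_x = 7  [2·M = A+B = (2, 7)+(12, 19)]
2. M_y = 13  [2·M = A+B = (2, 7)+(12, 19)]
   so M = (7, 13)

M = (7, 13)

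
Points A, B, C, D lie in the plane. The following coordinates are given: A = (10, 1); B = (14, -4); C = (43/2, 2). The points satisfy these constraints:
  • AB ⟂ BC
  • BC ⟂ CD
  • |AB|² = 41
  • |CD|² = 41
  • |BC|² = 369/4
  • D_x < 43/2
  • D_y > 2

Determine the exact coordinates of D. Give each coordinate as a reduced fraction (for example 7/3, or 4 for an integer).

D = (35/2, 7)

1. D_x = 35/2  [[BC ⟂ CD ⇒ 15/2x+6y-693/4=0] ∩ [|D−(43/2, 2)|²=41]]
2. D_y = 7  [[BC ⟂ CD ⇒ 15/2x+6y-693/4=0] ∩ [|D−(43/2, 2)|²=41]]
   so D = (35/2, 7)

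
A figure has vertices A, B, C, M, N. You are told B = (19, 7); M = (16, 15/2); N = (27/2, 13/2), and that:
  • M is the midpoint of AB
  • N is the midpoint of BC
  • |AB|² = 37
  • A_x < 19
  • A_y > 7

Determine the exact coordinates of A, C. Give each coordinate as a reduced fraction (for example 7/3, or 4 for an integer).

1. A_x = 13  [A = 2·M−B = 2·(16, 15/2)−(19, 7)]
2. A_y = 8  [A = 2·M−B = 2·(16, 15/2)−(19, 7)]
   so A = (13, 8)
3. C_x = 8  [C = 2·N−B = 2·(27/2, 13/2)−(19, 7)]
4. C_y = 6  [C = 2·N−B = 2·(27/2, 13/2)−(19, 7)]
   so C = (8, 6)

A = (13, 8)
C = (8, 6)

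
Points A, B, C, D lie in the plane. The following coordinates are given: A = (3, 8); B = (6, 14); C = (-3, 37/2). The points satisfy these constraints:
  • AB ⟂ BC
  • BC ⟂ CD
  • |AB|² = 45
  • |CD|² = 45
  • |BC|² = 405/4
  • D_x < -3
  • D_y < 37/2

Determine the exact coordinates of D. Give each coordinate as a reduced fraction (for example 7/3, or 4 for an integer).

1. D_x = -6  [[BC ⟂ CD ⇒ -9x+9/2y-441/4=0] ∩ [|D−(-3, 37/2)|²=45]]
2. D_y = 25/2  [[BC ⟂ CD ⇒ -9x+9/2y-441/4=0] ∩ [|D−(-3, 37/2)|²=45]]
   so D = (-6, 25/2)

D = (-6, 25/2)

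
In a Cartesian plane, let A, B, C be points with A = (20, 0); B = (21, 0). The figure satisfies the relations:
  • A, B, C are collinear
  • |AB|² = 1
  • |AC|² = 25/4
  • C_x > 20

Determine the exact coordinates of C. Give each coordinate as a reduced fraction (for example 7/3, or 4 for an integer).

C = (45/2, 0)

1. C_x = 45/2  [[A, B, C are collinear ⇒ 1y=0] ∩ [|C−(20, 0)|²=25/4]]
2. C_y = 0  [[A, B, C are collinear ⇒ 1y=0] ∩ [|C−(20, 0)|²=25/4]]
   so C = (45/2, 0)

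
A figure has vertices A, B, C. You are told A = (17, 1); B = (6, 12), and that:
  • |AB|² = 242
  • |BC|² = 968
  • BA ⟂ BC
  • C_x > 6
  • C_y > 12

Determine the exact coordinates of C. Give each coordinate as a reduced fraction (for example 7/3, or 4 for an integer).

1. C_x = 28  [[BA ⟂ BC ⇒ 11x-11y+66=0] ∩ [|C−(6, 12)|²=968]]
2. C_y = 34  [[BA ⟂ BC ⇒ 11x-11y+66=0] ∩ [|C−(6, 12)|²=968]]
   so C = (28, 34)

C = (28, 34)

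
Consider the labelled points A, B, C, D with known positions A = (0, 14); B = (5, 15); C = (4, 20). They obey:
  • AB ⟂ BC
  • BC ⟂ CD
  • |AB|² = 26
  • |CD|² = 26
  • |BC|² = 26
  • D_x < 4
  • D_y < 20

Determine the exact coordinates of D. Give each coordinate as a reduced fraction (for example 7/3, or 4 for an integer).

D = (-1, 19)

1. D_x = -1  [[BC ⟂ CD ⇒ -1x+5y-96=0] ∩ [|D−(4, 20)|²=26]]
2. D_y = 19  [[BC ⟂ CD ⇒ -1x+5y-96=0] ∩ [|D−(4, 20)|²=26]]
   so D = (-1, 19)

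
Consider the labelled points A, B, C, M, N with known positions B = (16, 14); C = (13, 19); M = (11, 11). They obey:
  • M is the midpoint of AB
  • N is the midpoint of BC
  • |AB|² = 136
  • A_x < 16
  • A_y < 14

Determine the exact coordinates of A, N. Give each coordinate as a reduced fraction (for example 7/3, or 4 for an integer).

1. A_x = 6  [A = 2·M−B = 2·(11, 11)−(16, 14)]
2. A_y = 8  [A = 2·M−B = 2·(11, 11)−(16, 14)]
   so A = (6, 8)
3. N_x = 29/2  [2·N = B+C = (16, 14)+(13, 19)]
4. N_y = 33/2  [2·N = B+C = (16, 14)+(13, 19)]
   so N = (29/2, 33/2)

A = (6, 8)
N = (29/2, 33/2)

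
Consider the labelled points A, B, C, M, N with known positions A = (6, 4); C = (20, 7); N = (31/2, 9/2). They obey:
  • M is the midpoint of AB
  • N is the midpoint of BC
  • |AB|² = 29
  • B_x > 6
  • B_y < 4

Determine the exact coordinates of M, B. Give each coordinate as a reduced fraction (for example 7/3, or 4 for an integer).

M = (17/2, 3)
B = (11, 2)

1. B_x = 11  [B = 2·N−C = 2·(31/2, 9/2)−(20, 7)]
2. B_y = 2  [B = 2·N−C = 2·(31/2, 9/2)−(20, 7)]
   so B = (11, 2)
3. M_x = 17/2  [2·M = A+B = (6, 4)+(11, 2)]
4. M_y = 3  [2·M = A+B = (6, 4)+(11, 2)]
   so M = (17/2, 3)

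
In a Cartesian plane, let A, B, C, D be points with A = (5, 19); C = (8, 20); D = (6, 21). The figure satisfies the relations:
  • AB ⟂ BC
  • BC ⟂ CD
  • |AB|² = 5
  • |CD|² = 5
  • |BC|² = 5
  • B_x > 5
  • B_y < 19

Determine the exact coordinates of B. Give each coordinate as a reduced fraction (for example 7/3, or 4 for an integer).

1. B_x = 7  [[BC ⟂ CD ⇒ 2x-1y+4=0] ∩ [|B−(5, 19)|²=5]]
2. B_y = 18  [[BC ⟂ CD ⇒ 2x-1y+4=0] ∩ [|B−(5, 19)|²=5]]
   so B = (7, 18)

B = (7, 18)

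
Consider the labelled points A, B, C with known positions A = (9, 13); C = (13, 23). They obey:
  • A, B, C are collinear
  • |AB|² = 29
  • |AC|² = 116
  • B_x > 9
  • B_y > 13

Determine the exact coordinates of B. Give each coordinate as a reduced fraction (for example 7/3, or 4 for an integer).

B = (11, 18)

1. B_x = 11  [[A, B, C are collinear ⇒ 10x-4y-38=0] ∩ [|B−(9, 13)|²=29]]
2. B_y = 18  [[A, B, C are collinear ⇒ 10x-4y-38=0] ∩ [|B−(9, 13)|²=29]]
   so B = (11, 18)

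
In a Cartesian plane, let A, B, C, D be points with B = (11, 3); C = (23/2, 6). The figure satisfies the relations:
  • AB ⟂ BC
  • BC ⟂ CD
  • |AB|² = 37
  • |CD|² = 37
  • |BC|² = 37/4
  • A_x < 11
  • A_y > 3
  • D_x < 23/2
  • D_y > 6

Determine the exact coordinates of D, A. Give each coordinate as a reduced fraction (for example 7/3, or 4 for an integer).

D = (11/2, 7)
A = (5, 4)

1. D_x = 11/2  [[BC ⟂ CD ⇒ 1/2x+3y-95/4=0] ∩ [|D−(23/2, 6)|²=37]]
2. D_y = 7  [[BC ⟂ CD ⇒ 1/2x+3y-95/4=0] ∩ [|D−(23/2, 6)|²=37]]
   so D = (11/2, 7)
3. A_x = 5  [[AB ⟂ BC ⇒ -1/2x-3y+29/2=0] ∩ [|A−(11, 3)|²=37]]
4. A_y = 4  [[AB ⟂ BC ⇒ -1/2x-3y+29/2=0] ∩ [|A−(11, 3)|²=37]]
   so A = (5, 4)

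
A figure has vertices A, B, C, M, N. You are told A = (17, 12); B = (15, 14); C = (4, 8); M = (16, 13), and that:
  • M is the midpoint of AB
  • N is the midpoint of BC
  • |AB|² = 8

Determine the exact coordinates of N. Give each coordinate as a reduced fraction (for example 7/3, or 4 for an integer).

1. N_x = 19/2  [2·N = B+C = (15, 14)+(4, 8)]
2. N_y = 11  [2·N = B+C = (15, 14)+(4, 8)]
   so N = (19/2, 11)

N = (19/2, 11)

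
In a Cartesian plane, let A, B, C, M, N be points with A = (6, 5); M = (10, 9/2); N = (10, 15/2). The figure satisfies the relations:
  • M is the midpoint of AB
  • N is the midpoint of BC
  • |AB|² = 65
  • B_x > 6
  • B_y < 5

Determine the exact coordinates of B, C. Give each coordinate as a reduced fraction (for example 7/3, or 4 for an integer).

B = (14, 4)
C = (6, 11)

1. B_x = 14  [B = 2·M−A = 2·(10, 9/2)−(6, 5)]
2. B_y = 4  [B = 2·M−A = 2·(10, 9/2)−(6, 5)]
   so B = (14, 4)
3. C_x = 6  [C = 2·N−B = 2·(10, 15/2)−(14, 4)]
4. C_y = 11  [C = 2·N−B = 2·(10, 15/2)−(14, 4)]
   so C = (6, 11)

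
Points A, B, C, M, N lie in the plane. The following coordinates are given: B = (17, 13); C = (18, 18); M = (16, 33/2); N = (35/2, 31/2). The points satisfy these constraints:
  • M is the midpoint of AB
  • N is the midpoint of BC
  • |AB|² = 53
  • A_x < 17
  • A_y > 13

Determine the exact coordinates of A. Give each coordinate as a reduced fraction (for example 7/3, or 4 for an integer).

1. A_x = 15  [A = 2·M−B = 2·(16, 33/2)−(17, 13)]
2. A_y = 20  [A = 2·M−B = 2·(16, 33/2)−(17, 13)]
   so A = (15, 20)

A = (15, 20)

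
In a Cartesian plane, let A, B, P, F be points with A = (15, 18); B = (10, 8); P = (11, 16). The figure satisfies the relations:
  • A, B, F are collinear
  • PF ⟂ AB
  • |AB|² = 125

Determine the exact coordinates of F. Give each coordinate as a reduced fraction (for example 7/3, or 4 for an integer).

F = (67/5, 74/5)

1. F_x = 67/5  [[A, B, F are collinear ⇒ 10x-5y-60=0] ∩ [PF ⟂ AB ⇒ -5x-10y+215=0]]
2. F_y = 74/5  [[A, B, F are collinear ⇒ 10x-5y-60=0] ∩ [PF ⟂ AB ⇒ -5x-10y+215=0]]
   so F = (67/5, 74/5)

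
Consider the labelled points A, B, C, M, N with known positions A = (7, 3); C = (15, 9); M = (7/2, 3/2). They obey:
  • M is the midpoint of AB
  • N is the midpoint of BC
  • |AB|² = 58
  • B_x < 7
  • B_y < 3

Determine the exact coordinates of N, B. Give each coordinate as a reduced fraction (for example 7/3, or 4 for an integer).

1. B_x = 0  [B = 2·M−A = 2·(7/2, 3/2)−(7, 3)]
2. B_y = 0  [B = 2·M−A = 2·(7/2, 3/2)−(7, 3)]
   so B = (0, 0)
3. N_x = 15/2  [2·N = B+C = (0, 0)+(15, 9)]
4. N_y = 9/2  [2·N = B+C = (0, 0)+(15, 9)]
   so N = (15/2, 9/2)

N = (15/2, 9/2)
B = (0, 0)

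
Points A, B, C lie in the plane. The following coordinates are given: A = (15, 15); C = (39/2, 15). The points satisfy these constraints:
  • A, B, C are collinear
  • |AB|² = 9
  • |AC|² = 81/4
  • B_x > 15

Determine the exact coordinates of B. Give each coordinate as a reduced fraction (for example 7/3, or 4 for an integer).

B = (18, 15)

1. B_x = 18  [[A, B, C are collinear ⇒ -9/2y+135/2=0] ∩ [|B−(15, 15)|²=9]]
2. B_y = 15  [[A, B, C are collinear ⇒ -9/2y+135/2=0] ∩ [|B−(15, 15)|²=9]]
   so B = (18, 15)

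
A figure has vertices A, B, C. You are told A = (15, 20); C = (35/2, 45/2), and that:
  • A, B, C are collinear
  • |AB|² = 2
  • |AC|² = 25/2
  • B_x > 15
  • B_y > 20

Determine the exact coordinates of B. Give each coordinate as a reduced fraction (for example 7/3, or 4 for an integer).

B = (16, 21)

1. B_x = 16  [[A, B, C are collinear ⇒ 5/2x-5/2y+25/2=0] ∩ [|B−(15, 20)|²=2]]
2. B_y = 21  [[A, B, C are collinear ⇒ 5/2x-5/2y+25/2=0] ∩ [|B−(15, 20)|²=2]]
   so B = (16, 21)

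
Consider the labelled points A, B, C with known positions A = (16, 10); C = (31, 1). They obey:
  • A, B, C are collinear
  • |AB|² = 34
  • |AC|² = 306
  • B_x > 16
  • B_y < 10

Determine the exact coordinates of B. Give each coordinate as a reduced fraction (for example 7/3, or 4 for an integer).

1. B_x = 21  [[A, B, C are collinear ⇒ -9x-15y+294=0] ∩ [|B−(16, 10)|²=34]]
2. B_y = 7  [[A, B, C are collinear ⇒ -9x-15y+294=0] ∩ [|B−(16, 10)|²=34]]
   so B = (21, 7)

B = (21, 7)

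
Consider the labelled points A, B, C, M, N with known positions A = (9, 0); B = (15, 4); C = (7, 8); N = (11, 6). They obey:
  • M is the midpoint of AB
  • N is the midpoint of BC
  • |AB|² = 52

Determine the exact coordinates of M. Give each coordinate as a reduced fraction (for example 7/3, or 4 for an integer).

1. M_x = 12  [2·M = A+B = (9, 0)+(15, 4)]
2. M_y = 2  [2·M = A+B = (9, 0)+(15, 4)]
   so M = (12, 2)

M = (12, 2)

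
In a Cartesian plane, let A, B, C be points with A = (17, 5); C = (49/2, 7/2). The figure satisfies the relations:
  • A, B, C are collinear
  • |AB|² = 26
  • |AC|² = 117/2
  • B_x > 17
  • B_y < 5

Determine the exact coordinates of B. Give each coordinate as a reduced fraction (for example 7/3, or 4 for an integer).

B = (22, 4)

1. B_x = 22  [[A, B, C are collinear ⇒ -3/2x-15/2y+63=0] ∩ [|B−(17, 5)|²=26]]
2. B_y = 4  [[A, B, C are collinear ⇒ -3/2x-15/2y+63=0] ∩ [|B−(17, 5)|²=26]]
   so B = (22, 4)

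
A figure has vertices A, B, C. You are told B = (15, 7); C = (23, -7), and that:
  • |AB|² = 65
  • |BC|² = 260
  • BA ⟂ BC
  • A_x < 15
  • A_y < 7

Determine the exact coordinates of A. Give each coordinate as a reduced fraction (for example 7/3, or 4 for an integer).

1. A_x = 8  [[BA ⟂ BC ⇒ 8x-14y-22=0] ∩ [|A−(15, 7)|²=65]]
2. A_y = 3  [[BA ⟂ BC ⇒ 8x-14y-22=0] ∩ [|A−(15, 7)|²=65]]
   so A = (8, 3)

A = (8, 3)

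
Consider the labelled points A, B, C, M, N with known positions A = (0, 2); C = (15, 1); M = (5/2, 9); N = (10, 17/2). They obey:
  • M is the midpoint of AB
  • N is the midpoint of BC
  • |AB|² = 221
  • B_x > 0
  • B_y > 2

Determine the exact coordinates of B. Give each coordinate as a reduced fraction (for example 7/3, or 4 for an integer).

1. B_x = 5  [B = 2·M−A = 2·(5/2, 9)−(0, 2)]
2. B_y = 16  [B = 2·M−A = 2·(5/2, 9)−(0, 2)]
   so B = (5, 16)

B = (5, 16)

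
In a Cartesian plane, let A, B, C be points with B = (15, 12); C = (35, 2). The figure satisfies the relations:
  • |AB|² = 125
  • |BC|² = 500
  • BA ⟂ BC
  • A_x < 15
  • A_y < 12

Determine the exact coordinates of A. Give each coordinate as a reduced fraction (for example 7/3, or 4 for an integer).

A = (10, 2)

1. A_x = 10  [[BA ⟂ BC ⇒ 20x-10y-180=0] ∩ [|A−(15, 12)|²=125]]
2. A_y = 2  [[BA ⟂ BC ⇒ 20x-10y-180=0] ∩ [|A−(15, 12)|²=125]]
   so A = (10, 2)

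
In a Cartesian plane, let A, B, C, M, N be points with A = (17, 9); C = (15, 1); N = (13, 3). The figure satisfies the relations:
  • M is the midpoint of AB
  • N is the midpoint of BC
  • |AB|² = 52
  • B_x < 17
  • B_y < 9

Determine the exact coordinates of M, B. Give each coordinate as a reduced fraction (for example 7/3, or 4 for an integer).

M = (14, 7)
B = (11, 5)

1. B_x = 11  [B = 2·N−C = 2·(13, 3)−(15, 1)]
2. B_y = 5  [B = 2·N−C = 2·(13, 3)−(15, 1)]
   so B = (11, 5)
3. M_x = 14  [2·M = A+B = (17, 9)+(11, 5)]
4. M_y = 7  [2·M = A+B = (17, 9)+(11, 5)]
   so M = (14, 7)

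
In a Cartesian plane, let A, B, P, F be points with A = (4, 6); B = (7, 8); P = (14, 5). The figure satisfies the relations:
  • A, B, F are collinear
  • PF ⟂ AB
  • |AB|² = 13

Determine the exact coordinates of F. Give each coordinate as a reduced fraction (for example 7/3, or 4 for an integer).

F = (136/13, 134/13)

1. F_x = 136/13  [[A, B, F are collinear ⇒ -2x+3y-10=0] ∩ [PF ⟂ AB ⇒ 3x+2y-52=0]]
2. F_y = 134/13  [[A, B, F are collinear ⇒ -2x+3y-10=0] ∩ [PF ⟂ AB ⇒ 3x+2y-52=0]]
   so F = (136/13, 134/13)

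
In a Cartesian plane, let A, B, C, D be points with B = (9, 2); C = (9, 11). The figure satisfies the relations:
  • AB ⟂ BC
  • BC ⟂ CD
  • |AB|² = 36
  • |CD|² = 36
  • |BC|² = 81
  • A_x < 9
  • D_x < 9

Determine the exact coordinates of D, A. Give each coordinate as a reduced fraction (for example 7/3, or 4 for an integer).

1. D_x = 3  [[BC ⟂ CD ⇒ 9y-99=0] ∩ [|D−(9, 11)|²=36]]
2. D_y = 11  [[BC ⟂ CD ⇒ 9y-99=0] ∩ [|D−(9, 11)|²=36]]
   so D = (3, 11)
3. A_x = 3  [[AB ⟂ BC ⇒ -9y+18=0] ∩ [|A−(9, 2)|²=36]]
4. A_y = 2  [[AB ⟂ BC ⇒ -9y+18=0] ∩ [|A−(9, 2)|²=36]]
   so A = (3, 2)

D = (3, 11)
A = (3, 2)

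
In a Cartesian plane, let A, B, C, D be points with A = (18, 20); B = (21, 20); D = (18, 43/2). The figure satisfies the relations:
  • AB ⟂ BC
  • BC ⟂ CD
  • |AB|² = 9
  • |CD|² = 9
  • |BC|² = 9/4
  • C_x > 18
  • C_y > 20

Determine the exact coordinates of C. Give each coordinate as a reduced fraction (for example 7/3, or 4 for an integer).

1. C_x = 21  [[AB ⟂ BC ⇒ 3x-63=0] ∩ [|C−(18, 43/2)|²=9]]
2. C_y = 43/2  [[AB ⟂ BC ⇒ 3x-63=0] ∩ [|C−(18, 43/2)|²=9]]
   so C = (21, 43/2)

C = (21, 43/2)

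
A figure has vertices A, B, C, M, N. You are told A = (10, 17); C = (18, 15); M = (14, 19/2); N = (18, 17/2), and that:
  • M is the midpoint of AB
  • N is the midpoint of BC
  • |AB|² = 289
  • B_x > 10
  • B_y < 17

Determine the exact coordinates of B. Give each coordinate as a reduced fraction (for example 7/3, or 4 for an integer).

B = (18, 2)

1. B_x = 18  [B = 2·M−A = 2·(14, 19/2)−(10, 17)]
2. B_y = 2  [B = 2·M−A = 2·(14, 19/2)−(10, 17)]
   so B = (18, 2)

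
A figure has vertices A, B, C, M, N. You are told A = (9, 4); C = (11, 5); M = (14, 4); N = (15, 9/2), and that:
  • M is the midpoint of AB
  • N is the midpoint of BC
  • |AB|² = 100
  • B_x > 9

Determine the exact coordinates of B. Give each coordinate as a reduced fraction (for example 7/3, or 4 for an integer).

1. B_x = 19  [B = 2·M−A = 2·(14, 4)−(9, 4)]
2. B_y = 4  [B = 2·M−A = 2·(14, 4)−(9, 4)]
   so B = (19, 4)

B = (19, 4)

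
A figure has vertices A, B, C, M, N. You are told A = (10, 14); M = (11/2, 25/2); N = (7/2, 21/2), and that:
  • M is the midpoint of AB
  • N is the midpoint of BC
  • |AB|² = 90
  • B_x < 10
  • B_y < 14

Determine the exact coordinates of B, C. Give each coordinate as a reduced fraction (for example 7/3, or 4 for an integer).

1. B_x = 1  [B = 2·M−A = 2·(11/2, 25/2)−(10, 14)]
2. B_y = 11  [B = 2·M−A = 2·(11/2, 25/2)−(10, 14)]
   so B = (1, 11)
3. C_x = 6  [C = 2·N−B = 2·(7/2, 21/2)−(1, 11)]
4. C_y = 10  [C = 2·N−B = 2·(7/2, 21/2)−(1, 11)]
   so C = (6, 10)

B = (1, 11)
C = (6, 10)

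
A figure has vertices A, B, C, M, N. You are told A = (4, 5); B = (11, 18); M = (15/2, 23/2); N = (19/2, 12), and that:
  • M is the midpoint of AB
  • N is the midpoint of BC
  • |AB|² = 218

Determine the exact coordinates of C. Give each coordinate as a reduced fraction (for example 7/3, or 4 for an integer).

1. C_x = 8  [C = 2·N−B = 2·(19/2, 12)−(11, 18)]
2. C_y = 6  [C = 2·N−B = 2·(19/2, 12)−(11, 18)]
   so C = (8, 6)

C = (8, 6)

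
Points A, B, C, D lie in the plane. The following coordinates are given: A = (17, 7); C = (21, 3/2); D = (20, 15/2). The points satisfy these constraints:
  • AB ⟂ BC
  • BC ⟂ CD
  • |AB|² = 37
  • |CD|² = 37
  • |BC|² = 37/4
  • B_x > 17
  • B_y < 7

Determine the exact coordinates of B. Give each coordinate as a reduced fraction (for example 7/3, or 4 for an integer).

1. B_x = 18  [[BC ⟂ CD ⇒ 1x-6y-12=0] ∩ [|B−(17, 7)|²=37]]
2. B_y = 1  [[BC ⟂ CD ⇒ 1x-6y-12=0] ∩ [|B−(17, 7)|²=37]]
   so B = (18, 1)

B = (18, 1)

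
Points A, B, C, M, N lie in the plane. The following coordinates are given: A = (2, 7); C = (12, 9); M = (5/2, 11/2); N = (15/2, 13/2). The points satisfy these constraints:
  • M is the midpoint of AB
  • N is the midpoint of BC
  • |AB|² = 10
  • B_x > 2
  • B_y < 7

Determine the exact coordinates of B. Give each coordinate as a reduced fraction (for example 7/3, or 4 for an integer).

B = (3, 4)

1. B_x = 3  [B = 2·M−A = 2·(5/2, 11/2)−(2, 7)]
2. B_y = 4  [B = 2·M−A = 2·(5/2, 11/2)−(2, 7)]
   so B = (3, 4)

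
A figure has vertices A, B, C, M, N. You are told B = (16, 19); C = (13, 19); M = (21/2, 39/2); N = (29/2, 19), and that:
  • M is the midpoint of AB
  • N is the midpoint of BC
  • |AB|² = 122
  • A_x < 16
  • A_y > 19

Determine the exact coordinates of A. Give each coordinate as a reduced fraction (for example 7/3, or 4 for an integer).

A = (5, 20)

1. A_x = 5  [A = 2·M−B = 2·(21/2, 39/2)−(16, 19)]
2. A_y = 20  [A = 2·M−B = 2·(21/2, 39/2)−(16, 19)]
   so A = (5, 20)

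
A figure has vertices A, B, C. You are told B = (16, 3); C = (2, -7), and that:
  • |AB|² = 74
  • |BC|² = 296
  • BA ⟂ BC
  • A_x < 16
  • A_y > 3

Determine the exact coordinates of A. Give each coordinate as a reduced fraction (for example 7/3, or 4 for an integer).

1. A_x = 11  [[BA ⟂ BC ⇒ -14x-10y+254=0] ∩ [|A−(16, 3)|²=74]]
2. A_y = 10  [[BA ⟂ BC ⇒ -14x-10y+254=0] ∩ [|A−(16, 3)|²=74]]
   so A = (11, 10)

A = (11, 10)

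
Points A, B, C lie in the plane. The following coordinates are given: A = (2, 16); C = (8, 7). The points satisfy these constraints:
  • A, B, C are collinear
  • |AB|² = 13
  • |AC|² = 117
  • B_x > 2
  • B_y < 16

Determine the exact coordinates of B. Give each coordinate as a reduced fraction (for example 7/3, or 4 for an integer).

B = (4, 13)

1. B_x = 4  [[A, B, C are collinear ⇒ -9x-6y+114=0] ∩ [|B−(2, 16)|²=13]]
2. B_y = 13  [[A, B, C are collinear ⇒ -9x-6y+114=0] ∩ [|B−(2, 16)|²=13]]
   so B = (4, 13)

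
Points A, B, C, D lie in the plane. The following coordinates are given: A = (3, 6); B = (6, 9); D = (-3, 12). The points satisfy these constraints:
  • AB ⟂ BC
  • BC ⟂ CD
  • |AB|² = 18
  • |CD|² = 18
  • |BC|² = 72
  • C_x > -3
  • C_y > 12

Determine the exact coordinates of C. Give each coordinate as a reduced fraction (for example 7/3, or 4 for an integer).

1. C_x = 0  [[AB ⟂ BC ⇒ 3x+3y-45=0] ∩ [|C−(-3, 12)|²=18]]
2. C_y = 15  [[AB ⟂ BC ⇒ 3x+3y-45=0] ∩ [|C−(-3, 12)|²=18]]
   so C = (0, 15)

C = (0, 15)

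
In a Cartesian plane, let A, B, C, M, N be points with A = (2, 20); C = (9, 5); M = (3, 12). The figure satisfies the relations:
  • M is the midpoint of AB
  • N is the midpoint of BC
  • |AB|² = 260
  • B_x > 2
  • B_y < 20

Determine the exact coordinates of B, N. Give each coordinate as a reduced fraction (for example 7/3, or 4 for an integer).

1. B_x = 4  [B = 2·M−A = 2·(3, 12)−(2, 20)]
2. B_y = 4  [B = 2·M−A = 2·(3, 12)−(2, 20)]
   so B = (4, 4)
3. N_x = 13/2  [2·N = B+C = (4, 4)+(9, 5)]
4. N_y = 9/2  [2·N = B+C = (4, 4)+(9, 5)]
   so N = (13/2, 9/2)

B = (4, 4)
N = (13/2, 9/2)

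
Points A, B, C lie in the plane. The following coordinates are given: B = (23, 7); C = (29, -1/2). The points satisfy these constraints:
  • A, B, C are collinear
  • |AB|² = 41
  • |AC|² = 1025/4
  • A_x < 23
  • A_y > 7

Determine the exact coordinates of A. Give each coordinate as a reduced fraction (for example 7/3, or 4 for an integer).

1. A_x = 19  [[A, B, C are collinear ⇒ 15/2x+6y-429/2=0] ∩ [|A−(23, 7)|²=41]]
2. A_y = 12  [[A, B, C are collinear ⇒ 15/2x+6y-429/2=0] ∩ [|A−(23, 7)|²=41]]
   so A = (19, 12)

A = (19, 12)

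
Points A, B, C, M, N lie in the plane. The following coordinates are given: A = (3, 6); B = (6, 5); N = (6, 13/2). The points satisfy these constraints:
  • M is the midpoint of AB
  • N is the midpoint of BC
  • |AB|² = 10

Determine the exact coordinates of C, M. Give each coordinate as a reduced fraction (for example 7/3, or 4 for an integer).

1. M_x = 9/2  [2·M = A+B = (3, 6)+(6, 5)]
2. M_y = 11/2  [2·M = A+B = (3, 6)+(6, 5)]
   so M = (9/2, 11/2)
3. C_x = 6  [C = 2·N−B = 2·(6, 13/2)−(6, 5)]
4. C_y = 8  [C = 2·N−B = 2·(6, 13/2)−(6, 5)]
   so C = (6, 8)

C = (6, 8)
M = (9/2, 11/2)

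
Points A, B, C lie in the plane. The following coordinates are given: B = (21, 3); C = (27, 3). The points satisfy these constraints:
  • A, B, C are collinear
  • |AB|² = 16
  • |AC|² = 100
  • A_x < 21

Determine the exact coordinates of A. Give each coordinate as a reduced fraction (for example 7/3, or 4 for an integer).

A = (17, 3)

1. A_x = 17  [[A, B, C are collinear ⇒ 6y-18=0] ∩ [|A−(21, 3)|²=16]]
2. A_y = 3  [[A, B, C are collinear ⇒ 6y-18=0] ∩ [|A−(21, 3)|²=16]]
   so A = (17, 3)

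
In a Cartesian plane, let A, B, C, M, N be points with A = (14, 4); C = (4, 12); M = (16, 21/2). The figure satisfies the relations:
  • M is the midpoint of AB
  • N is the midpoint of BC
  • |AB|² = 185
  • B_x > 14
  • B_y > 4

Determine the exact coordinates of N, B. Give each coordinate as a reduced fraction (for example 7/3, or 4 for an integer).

N = (11, 29/2)
B = (18, 17)

1. B_x = 18  [B = 2·M−A = 2·(16, 21/2)−(14, 4)]
2. B_y = 17  [B = 2·M−A = 2·(16, 21/2)−(14, 4)]
   so B = (18, 17)
3. N_x = 11  [2·N = B+C = (18, 17)+(4, 12)]
4. N_y = 29/2  [2·N = B+C = (18, 17)+(4, 12)]
   so N = (11, 29/2)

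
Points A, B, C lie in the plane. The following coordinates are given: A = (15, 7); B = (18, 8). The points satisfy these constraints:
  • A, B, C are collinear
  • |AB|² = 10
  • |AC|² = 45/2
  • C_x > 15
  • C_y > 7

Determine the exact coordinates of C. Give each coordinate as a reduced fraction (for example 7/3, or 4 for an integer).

1. C_x = 39/2  [[A, B, C are collinear ⇒ -1x+3y-6=0] ∩ [|C−(15, 7)|²=45/2]]
2. C_y = 17/2  [[A, B, C are collinear ⇒ -1x+3y-6=0] ∩ [|C−(15, 7)|²=45/2]]
   so C = (39/2, 17/2)

C = (39/2, 17/2)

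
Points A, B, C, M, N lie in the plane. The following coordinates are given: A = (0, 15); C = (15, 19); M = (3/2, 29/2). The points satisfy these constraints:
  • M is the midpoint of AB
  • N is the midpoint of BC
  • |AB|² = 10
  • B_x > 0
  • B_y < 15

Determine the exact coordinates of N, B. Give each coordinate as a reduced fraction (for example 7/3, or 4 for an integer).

N = (9, 33/2)
B = (3, 14)

1. B_x = 3  [B = 2·M−A = 2·(3/2, 29/2)−(0, 15)]
2. B_y = 14  [B = 2·M−A = 2·(3/2, 29/2)−(0, 15)]
   so B = (3, 14)
3. N_x = 9  [2·N = B+C = (3, 14)+(15, 19)]
4. N_y = 33/2  [2·N = B+C = (3, 14)+(15, 19)]
   so N = (9, 33/2)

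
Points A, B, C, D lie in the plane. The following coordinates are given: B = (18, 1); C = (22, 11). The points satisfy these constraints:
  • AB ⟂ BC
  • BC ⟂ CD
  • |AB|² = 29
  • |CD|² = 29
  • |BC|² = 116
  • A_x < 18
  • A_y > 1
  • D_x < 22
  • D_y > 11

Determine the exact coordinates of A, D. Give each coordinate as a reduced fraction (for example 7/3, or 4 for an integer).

A = (13, 3)
D = (17, 13)

1. A_x = 13  [[AB ⟂ BC ⇒ -4x-10y+82=0] ∩ [|A−(18, 1)|²=29]]
2. A_y = 3  [[AB ⟂ BC ⇒ -4x-10y+82=0] ∩ [|A−(18, 1)|²=29]]
   so A = (13, 3)
3. D_x = 17  [[BC ⟂ CD ⇒ 4x+10y-198=0] ∩ [|D−(22, 11)|²=29]]
4. D_y = 13  [[BC ⟂ CD ⇒ 4x+10y-198=0] ∩ [|D−(22, 11)|²=29]]
   so D = (17, 13)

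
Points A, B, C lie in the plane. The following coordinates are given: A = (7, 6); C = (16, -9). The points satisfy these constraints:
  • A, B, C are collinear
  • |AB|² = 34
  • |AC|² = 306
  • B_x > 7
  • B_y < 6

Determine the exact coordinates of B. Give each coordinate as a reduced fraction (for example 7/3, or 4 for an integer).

B = (10, 1)

1. B_x = 10  [[A, B, C are collinear ⇒ -15x-9y+159=0] ∩ [|B−(7, 6)|²=34]]
2. B_y = 1  [[A, B, C are collinear ⇒ -15x-9y+159=0] ∩ [|B−(7, 6)|²=34]]
   so B = (10, 1)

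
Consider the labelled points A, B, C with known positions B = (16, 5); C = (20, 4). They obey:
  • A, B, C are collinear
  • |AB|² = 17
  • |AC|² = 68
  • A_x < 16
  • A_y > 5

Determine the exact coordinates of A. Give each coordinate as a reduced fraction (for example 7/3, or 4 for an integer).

1. A_x = 12  [[A, B, C are collinear ⇒ 1x+4y-36=0] ∩ [|A−(16, 5)|²=17]]
2. A_y = 6  [[A, B, C are collinear ⇒ 1x+4y-36=0] ∩ [|A−(16, 5)|²=17]]
   so A = (12, 6)

A = (12, 6)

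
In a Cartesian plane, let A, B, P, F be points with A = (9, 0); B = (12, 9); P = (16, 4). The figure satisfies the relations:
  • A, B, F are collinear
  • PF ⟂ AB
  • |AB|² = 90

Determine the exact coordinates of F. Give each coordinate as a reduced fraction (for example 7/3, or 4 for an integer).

F = (109/10, 57/10)

1. F_x = 109/10  [[A, B, F are collinear ⇒ -9x+3y+81=0] ∩ [PF ⟂ AB ⇒ 3x+9y-84=0]]
2. F_y = 57/10  [[A, B, F are collinear ⇒ -9x+3y+81=0] ∩ [PF ⟂ AB ⇒ 3x+9y-84=0]]
   so F = (109/10, 57/10)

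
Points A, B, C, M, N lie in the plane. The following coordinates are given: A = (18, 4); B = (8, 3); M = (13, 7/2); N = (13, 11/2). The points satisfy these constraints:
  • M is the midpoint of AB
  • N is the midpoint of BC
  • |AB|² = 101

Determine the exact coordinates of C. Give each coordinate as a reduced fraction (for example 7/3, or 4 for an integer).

C = (18, 8)

1. C_x = 18  [C = 2·N−B = 2·(13, 11/2)−(8, 3)]
2. C_y = 8  [C = 2·N−B = 2·(13, 11/2)−(8, 3)]
   so C = (18, 8)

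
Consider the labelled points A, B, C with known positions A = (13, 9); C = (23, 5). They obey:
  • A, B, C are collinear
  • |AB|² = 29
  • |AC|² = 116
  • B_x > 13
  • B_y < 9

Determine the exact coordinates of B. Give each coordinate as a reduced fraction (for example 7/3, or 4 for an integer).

1. B_x = 18  [[A, B, C are collinear ⇒ -4x-10y+142=0] ∩ [|B−(13, 9)|²=29]]
2. B_y = 7  [[A, B, C are collinear ⇒ -4x-10y+142=0] ∩ [|B−(13, 9)|²=29]]
   so B = (18, 7)

B = (18, 7)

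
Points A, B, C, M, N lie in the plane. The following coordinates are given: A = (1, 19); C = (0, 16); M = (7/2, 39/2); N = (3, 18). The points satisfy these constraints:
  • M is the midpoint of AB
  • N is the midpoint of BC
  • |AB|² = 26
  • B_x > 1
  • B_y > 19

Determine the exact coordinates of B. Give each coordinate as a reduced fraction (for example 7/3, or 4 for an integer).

1. B_x = 6  [B = 2·M−A = 2·(7/2, 39/2)−(1, 19)]
2. B_y = 20  [B = 2·M−A = 2·(7/2, 39/2)−(1, 19)]
   so B = (6, 20)

B = (6, 20)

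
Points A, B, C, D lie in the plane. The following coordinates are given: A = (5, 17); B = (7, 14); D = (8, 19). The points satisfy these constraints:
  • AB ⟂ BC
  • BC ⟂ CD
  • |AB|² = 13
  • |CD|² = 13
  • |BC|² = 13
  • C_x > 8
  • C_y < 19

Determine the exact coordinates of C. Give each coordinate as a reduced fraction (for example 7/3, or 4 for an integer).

1. C_x = 10  [[AB ⟂ BC ⇒ 2x-3y+28=0] ∩ [|C−(8, 19)|²=13]]
2. C_y = 16  [[AB ⟂ BC ⇒ 2x-3y+28=0] ∩ [|C−(8, 19)|²=13]]
   so C = (10, 16)

C = (10, 16)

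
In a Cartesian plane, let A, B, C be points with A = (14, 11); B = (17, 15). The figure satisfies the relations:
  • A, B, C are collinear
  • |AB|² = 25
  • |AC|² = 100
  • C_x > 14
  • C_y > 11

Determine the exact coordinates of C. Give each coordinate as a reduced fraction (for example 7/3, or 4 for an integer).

1. C_x = 20  [[A, B, C are collinear ⇒ -4x+3y+23=0] ∩ [|C−(14, 11)|²=100]]
2. C_y = 19  [[A, B, C are collinear ⇒ -4x+3y+23=0] ∩ [|C−(14, 11)|²=100]]
   so C = (20, 19)

C = (20, 19)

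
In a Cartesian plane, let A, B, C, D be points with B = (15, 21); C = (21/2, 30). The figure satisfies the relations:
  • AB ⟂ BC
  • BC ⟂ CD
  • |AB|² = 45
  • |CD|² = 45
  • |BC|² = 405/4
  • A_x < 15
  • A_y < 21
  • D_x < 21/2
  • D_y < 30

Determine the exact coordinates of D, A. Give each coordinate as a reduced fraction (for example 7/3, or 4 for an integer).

D = (9/2, 27)
A = (9, 18)

1. D_x = 9/2  [[BC ⟂ CD ⇒ -9/2x+9y-891/4=0] ∩ [|D−(21/2, 30)|²=45]]
2. D_y = 27  [[BC ⟂ CD ⇒ -9/2x+9y-891/4=0] ∩ [|D−(21/2, 30)|²=45]]
   so D = (9/2, 27)
3. A_x = 9  [[AB ⟂ BC ⇒ 9/2x-9y+243/2=0] ∩ [|A−(15, 21)|²=45]]
4. A_y = 18  [[AB ⟂ BC ⇒ 9/2x-9y+243/2=0] ∩ [|A−(15, 21)|²=45]]
   so A = (9, 18)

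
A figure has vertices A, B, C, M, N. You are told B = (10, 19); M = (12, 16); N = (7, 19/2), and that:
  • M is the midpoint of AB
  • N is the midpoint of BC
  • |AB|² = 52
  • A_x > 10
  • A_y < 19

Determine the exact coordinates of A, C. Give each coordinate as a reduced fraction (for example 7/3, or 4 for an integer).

1. A_x = 14  [A = 2·M−B = 2·(12, 16)−(10, 19)]
2. A_y = 13  [A = 2·M−B = 2·(12, 16)−(10, 19)]
   so A = (14, 13)
3. C_x = 4  [C = 2·N−B = 2·(7, 19/2)−(10, 19)]
4. C_y = 0  [C = 2·N−B = 2·(7, 19/2)−(10, 19)]
   so C = (4, 0)

A = (14, 13)
C = (4, 0)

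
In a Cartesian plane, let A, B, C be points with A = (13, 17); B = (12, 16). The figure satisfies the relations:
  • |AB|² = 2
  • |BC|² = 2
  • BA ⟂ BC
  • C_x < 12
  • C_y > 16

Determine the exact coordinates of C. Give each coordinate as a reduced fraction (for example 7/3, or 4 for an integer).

C = (11, 17)

1. C_x = 11  [[BA ⟂ BC ⇒ 1x+1y-28=0] ∩ [|C−(12, 16)|²=2]]
2. C_y = 17  [[BA ⟂ BC ⇒ 1x+1y-28=0] ∩ [|C−(12, 16)|²=2]]
   so C = (11, 17)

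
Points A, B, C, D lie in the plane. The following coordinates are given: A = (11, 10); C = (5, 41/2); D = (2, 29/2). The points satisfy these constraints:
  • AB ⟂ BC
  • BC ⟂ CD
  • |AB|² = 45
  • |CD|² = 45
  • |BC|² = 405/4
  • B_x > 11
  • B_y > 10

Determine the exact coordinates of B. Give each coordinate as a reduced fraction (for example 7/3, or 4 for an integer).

B = (14, 16)

1. B_x = 14  [[BC ⟂ CD ⇒ 3x+6y-138=0] ∩ [|B−(11, 10)|²=45]]
2. B_y = 16  [[BC ⟂ CD ⇒ 3x+6y-138=0] ∩ [|B−(11, 10)|²=45]]
   so B = (14, 16)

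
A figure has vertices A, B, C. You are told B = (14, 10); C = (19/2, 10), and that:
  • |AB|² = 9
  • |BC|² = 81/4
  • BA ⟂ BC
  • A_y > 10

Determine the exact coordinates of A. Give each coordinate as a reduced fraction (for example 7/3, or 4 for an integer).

1. A_x = 14  [[BA ⟂ BC ⇒ -9/2x+63=0] ∩ [|A−(14, 10)|²=9]]
2. A_y = 13  [[BA ⟂ BC ⇒ -9/2x+63=0] ∩ [|A−(14, 10)|²=9]]
   so A = (14, 13)

A = (14, 13)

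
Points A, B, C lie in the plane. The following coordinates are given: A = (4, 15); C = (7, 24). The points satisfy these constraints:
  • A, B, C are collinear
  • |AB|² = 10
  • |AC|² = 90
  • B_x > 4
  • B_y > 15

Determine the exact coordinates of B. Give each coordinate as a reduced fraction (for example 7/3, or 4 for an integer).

B = (5, 18)

1. B_x = 5  [[A, B, C are collinear ⇒ 9x-3y+9=0] ∩ [|B−(4, 15)|²=10]]
2. B_y = 18  [[A, B, C are collinear ⇒ 9x-3y+9=0] ∩ [|B−(4, 15)|²=10]]
   so B = (5, 18)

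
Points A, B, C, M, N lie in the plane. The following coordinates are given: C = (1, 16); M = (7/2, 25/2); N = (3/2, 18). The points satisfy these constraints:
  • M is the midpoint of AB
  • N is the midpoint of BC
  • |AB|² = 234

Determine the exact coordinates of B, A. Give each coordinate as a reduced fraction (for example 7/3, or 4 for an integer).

1. B_x = 2  [B = 2·N−C = 2·(3/2, 18)−(1, 16)]
2. B_y = 20  [B = 2·N−C = 2·(3/2, 18)−(1, 16)]
   so B = (2, 20)
3. A_x = 5  [A = 2·M−B = 2·(7/2, 25/2)−(2, 20)]
4. A_y = 5  [A = 2·M−B = 2·(7/2, 25/2)−(2, 20)]
   so A = (5, 5)

B = (2, 20)
A = (5, 5)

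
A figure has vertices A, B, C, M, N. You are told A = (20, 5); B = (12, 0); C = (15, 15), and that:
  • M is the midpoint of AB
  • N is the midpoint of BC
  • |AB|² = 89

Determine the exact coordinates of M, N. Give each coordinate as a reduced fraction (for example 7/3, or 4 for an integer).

1. M_x = 16  [2·M = A+B = (20, 5)+(12, 0)]
2. M_y = 5/2  [2·M = A+B = (20, 5)+(12, 0)]
   so M = (16, 5/2)
3. N_x = 27/2  [2·N = B+C = (12, 0)+(15, 15)]
4. N_y = 15/2  [2·N = B+C = (12, 0)+(15, 15)]
   so N = (27/2, 15/2)

M = (16, 5/2)
N = (27/2, 15/2)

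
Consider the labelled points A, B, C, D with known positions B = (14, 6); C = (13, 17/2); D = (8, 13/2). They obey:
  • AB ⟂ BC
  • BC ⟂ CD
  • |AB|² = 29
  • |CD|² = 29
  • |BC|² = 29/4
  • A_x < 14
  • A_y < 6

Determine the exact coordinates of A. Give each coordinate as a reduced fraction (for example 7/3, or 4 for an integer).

1. A_x = 9  [[AB ⟂ BC ⇒ 1x-5/2y+1=0] ∩ [|A−(14, 6)|²=29]]
2. A_y = 4  [[AB ⟂ BC ⇒ 1x-5/2y+1=0] ∩ [|A−(14, 6)|²=29]]
   so A = (9, 4)

A = (9, 4)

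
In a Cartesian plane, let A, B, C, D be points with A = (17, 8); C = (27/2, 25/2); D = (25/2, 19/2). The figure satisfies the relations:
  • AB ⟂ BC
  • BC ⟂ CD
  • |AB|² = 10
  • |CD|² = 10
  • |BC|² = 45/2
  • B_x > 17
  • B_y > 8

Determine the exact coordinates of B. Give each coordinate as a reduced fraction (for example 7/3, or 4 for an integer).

B = (18, 11)

1. B_x = 18  [[BC ⟂ CD ⇒ 1x+3y-51=0] ∩ [|B−(17, 8)|²=10]]
2. B_y = 11  [[BC ⟂ CD ⇒ 1x+3y-51=0] ∩ [|B−(17, 8)|²=10]]
   so B = (18, 11)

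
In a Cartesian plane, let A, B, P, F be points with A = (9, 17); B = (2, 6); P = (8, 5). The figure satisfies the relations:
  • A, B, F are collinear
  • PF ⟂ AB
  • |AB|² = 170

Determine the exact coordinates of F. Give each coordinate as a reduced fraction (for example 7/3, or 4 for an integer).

F = (557/170, 1361/170)

1. F_x = 557/170  [[A, B, F are collinear ⇒ 11x-7y+20=0] ∩ [PF ⟂ AB ⇒ -7x-11y+111=0]]
2. F_y = 1361/170  [[A, B, F are collinear ⇒ 11x-7y+20=0] ∩ [PF ⟂ AB ⇒ -7x-11y+111=0]]
   so F = (557/170, 1361/170)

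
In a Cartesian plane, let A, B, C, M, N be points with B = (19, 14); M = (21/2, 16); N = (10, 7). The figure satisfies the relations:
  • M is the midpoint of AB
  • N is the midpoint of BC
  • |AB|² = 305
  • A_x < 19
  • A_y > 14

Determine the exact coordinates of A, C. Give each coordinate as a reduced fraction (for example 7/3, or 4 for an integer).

A = (2, 18)
C = (1, 0)

1. A_x = 2  [A = 2·M−B = 2·(21/2, 16)−(19, 14)]
2. A_y = 18  [A = 2·M−B = 2·(21/2, 16)−(19, 14)]
   so A = (2, 18)
3. C_x = 1  [C = 2·N−B = 2·(10, 7)−(19, 14)]
4. C_y = 0  [C = 2·N−B = 2·(10, 7)−(19, 14)]
   so C = (1, 0)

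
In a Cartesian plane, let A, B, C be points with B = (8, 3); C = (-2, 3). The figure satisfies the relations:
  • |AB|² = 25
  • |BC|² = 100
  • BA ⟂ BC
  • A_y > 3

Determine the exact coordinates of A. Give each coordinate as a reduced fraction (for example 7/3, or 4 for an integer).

1. A_x = 8  [[BA ⟂ BC ⇒ -10x+80=0] ∩ [|A−(8, 3)|²=25]]
2. A_y = 8  [[BA ⟂ BC ⇒ -10x+80=0] ∩ [|A−(8, 3)|²=25]]
   so A = (8, 8)

A = (8, 8)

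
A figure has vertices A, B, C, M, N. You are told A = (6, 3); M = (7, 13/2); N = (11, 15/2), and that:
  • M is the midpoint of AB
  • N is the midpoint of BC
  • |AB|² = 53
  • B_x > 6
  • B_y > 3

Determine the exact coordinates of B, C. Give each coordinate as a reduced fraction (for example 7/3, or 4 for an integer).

B = (8, 10)
C = (14, 5)

1. B_x = 8  [B = 2·M−A = 2·(7, 13/2)−(6, 3)]
2. B_y = 10  [B = 2·M−A = 2·(7, 13/2)−(6, 3)]
   so B = (8, 10)
3. C_x = 14  [C = 2·N−B = 2·(11, 15/2)−(8, 10)]
4. C_y = 5  [C = 2·N−B = 2·(11, 15/2)−(8, 10)]
   so C = (14, 5)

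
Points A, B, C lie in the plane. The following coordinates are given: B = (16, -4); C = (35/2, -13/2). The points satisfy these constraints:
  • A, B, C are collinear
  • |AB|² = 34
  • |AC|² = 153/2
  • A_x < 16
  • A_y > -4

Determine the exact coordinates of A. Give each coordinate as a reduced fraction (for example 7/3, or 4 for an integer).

1. A_x = 13  [[A, B, C are collinear ⇒ 5/2x+3/2y-34=0] ∩ [|A−(16, -4)|²=34]]
2. A_y = 1  [[A, B, C are collinear ⇒ 5/2x+3/2y-34=0] ∩ [|A−(16, -4)|²=34]]
   so A = (13, 1)

A = (13, 1)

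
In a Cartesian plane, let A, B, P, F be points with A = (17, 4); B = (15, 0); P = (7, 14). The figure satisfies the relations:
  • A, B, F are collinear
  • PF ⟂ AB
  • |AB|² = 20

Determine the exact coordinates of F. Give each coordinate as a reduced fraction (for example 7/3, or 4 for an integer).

1. F_x = 19  [[A, B, F are collinear ⇒ 4x-2y-60=0] ∩ [PF ⟂ AB ⇒ -2x-4y+70=0]]
2. F_y = 8  [[A, B, F are collinear ⇒ 4x-2y-60=0] ∩ [PF ⟂ AB ⇒ -2x-4y+70=0]]
   so F = (19, 8)

F = (19, 8)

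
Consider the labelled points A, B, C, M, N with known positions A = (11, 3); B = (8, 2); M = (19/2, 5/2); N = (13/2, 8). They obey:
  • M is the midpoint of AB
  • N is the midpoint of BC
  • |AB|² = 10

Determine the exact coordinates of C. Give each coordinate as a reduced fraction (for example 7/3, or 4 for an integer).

C = (5, 14)

1. C_x = 5  [C = 2·N−B = 2·(13/2, 8)−(8, 2)]
2. C_y = 14  [C = 2·N−B = 2·(13/2, 8)−(8, 2)]
   so C = (5, 14)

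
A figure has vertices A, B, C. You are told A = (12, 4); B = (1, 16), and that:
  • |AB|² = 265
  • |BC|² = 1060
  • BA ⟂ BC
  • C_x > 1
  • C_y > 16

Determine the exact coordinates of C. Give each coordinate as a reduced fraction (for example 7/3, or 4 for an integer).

C = (25, 38)

1. C_x = 25  [[BA ⟂ BC ⇒ 11x-12y+181=0] ∩ [|C−(1, 16)|²=1060]]
2. C_y = 38  [[BA ⟂ BC ⇒ 11x-12y+181=0] ∩ [|C−(1, 16)|²=1060]]
   so C = (25, 38)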